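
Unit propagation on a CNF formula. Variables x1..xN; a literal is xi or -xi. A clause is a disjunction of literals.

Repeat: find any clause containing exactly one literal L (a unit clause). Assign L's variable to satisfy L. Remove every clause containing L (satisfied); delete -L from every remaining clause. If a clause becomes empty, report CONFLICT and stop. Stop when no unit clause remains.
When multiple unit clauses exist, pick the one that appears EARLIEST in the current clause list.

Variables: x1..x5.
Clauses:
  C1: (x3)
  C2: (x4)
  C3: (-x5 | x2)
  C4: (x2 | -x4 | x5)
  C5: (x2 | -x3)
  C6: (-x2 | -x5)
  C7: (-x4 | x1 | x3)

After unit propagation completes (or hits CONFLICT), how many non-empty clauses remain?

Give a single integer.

Answer: 0

Derivation:
unit clause [3] forces x3=T; simplify:
  drop -3 from [2, -3] -> [2]
  satisfied 2 clause(s); 5 remain; assigned so far: [3]
unit clause [4] forces x4=T; simplify:
  drop -4 from [2, -4, 5] -> [2, 5]
  satisfied 1 clause(s); 4 remain; assigned so far: [3, 4]
unit clause [2] forces x2=T; simplify:
  drop -2 from [-2, -5] -> [-5]
  satisfied 3 clause(s); 1 remain; assigned so far: [2, 3, 4]
unit clause [-5] forces x5=F; simplify:
  satisfied 1 clause(s); 0 remain; assigned so far: [2, 3, 4, 5]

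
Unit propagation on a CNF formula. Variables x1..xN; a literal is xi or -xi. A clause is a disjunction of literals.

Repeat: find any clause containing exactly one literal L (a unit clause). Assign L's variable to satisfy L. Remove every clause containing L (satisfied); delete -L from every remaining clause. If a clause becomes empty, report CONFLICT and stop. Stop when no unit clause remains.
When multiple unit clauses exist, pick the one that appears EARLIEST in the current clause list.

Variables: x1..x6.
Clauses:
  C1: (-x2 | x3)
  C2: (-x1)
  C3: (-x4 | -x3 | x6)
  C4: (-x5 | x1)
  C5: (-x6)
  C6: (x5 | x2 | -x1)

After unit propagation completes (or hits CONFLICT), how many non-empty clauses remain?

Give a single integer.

Answer: 2

Derivation:
unit clause [-1] forces x1=F; simplify:
  drop 1 from [-5, 1] -> [-5]
  satisfied 2 clause(s); 4 remain; assigned so far: [1]
unit clause [-5] forces x5=F; simplify:
  satisfied 1 clause(s); 3 remain; assigned so far: [1, 5]
unit clause [-6] forces x6=F; simplify:
  drop 6 from [-4, -3, 6] -> [-4, -3]
  satisfied 1 clause(s); 2 remain; assigned so far: [1, 5, 6]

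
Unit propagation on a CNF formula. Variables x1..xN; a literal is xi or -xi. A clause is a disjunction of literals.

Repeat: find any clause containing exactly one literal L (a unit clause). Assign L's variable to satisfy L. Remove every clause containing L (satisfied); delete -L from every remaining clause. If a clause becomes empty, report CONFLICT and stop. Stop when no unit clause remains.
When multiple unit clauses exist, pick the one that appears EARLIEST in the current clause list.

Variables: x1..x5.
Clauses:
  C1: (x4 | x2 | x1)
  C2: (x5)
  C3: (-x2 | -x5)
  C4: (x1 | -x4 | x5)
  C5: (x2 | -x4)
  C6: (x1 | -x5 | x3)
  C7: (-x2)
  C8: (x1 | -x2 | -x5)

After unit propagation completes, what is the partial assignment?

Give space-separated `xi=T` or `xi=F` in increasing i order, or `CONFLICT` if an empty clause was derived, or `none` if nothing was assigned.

unit clause [5] forces x5=T; simplify:
  drop -5 from [-2, -5] -> [-2]
  drop -5 from [1, -5, 3] -> [1, 3]
  drop -5 from [1, -2, -5] -> [1, -2]
  satisfied 2 clause(s); 6 remain; assigned so far: [5]
unit clause [-2] forces x2=F; simplify:
  drop 2 from [4, 2, 1] -> [4, 1]
  drop 2 from [2, -4] -> [-4]
  satisfied 3 clause(s); 3 remain; assigned so far: [2, 5]
unit clause [-4] forces x4=F; simplify:
  drop 4 from [4, 1] -> [1]
  satisfied 1 clause(s); 2 remain; assigned so far: [2, 4, 5]
unit clause [1] forces x1=T; simplify:
  satisfied 2 clause(s); 0 remain; assigned so far: [1, 2, 4, 5]

Answer: x1=T x2=F x4=F x5=T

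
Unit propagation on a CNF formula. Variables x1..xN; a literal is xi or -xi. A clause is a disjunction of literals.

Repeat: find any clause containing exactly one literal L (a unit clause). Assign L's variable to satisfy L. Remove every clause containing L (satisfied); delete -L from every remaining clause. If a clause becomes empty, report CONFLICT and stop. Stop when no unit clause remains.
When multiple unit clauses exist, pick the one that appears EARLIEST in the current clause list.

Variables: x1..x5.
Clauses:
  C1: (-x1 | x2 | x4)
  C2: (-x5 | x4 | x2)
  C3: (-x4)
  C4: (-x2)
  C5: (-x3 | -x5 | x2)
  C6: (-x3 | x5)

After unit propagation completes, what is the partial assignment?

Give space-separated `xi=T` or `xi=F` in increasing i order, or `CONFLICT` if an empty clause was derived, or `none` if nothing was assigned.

unit clause [-4] forces x4=F; simplify:
  drop 4 from [-1, 2, 4] -> [-1, 2]
  drop 4 from [-5, 4, 2] -> [-5, 2]
  satisfied 1 clause(s); 5 remain; assigned so far: [4]
unit clause [-2] forces x2=F; simplify:
  drop 2 from [-1, 2] -> [-1]
  drop 2 from [-5, 2] -> [-5]
  drop 2 from [-3, -5, 2] -> [-3, -5]
  satisfied 1 clause(s); 4 remain; assigned so far: [2, 4]
unit clause [-1] forces x1=F; simplify:
  satisfied 1 clause(s); 3 remain; assigned so far: [1, 2, 4]
unit clause [-5] forces x5=F; simplify:
  drop 5 from [-3, 5] -> [-3]
  satisfied 2 clause(s); 1 remain; assigned so far: [1, 2, 4, 5]
unit clause [-3] forces x3=F; simplify:
  satisfied 1 clause(s); 0 remain; assigned so far: [1, 2, 3, 4, 5]

Answer: x1=F x2=F x3=F x4=F x5=F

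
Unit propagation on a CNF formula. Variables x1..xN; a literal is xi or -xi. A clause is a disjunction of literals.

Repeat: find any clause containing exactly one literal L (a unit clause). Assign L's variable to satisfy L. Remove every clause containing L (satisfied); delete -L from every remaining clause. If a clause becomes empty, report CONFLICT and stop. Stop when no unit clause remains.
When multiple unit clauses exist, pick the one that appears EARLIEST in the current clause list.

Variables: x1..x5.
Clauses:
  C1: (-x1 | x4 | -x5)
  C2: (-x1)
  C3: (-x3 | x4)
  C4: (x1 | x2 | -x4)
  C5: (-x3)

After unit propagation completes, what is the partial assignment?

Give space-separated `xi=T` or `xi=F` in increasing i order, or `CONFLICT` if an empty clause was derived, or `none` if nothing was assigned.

Answer: x1=F x3=F

Derivation:
unit clause [-1] forces x1=F; simplify:
  drop 1 from [1, 2, -4] -> [2, -4]
  satisfied 2 clause(s); 3 remain; assigned so far: [1]
unit clause [-3] forces x3=F; simplify:
  satisfied 2 clause(s); 1 remain; assigned so far: [1, 3]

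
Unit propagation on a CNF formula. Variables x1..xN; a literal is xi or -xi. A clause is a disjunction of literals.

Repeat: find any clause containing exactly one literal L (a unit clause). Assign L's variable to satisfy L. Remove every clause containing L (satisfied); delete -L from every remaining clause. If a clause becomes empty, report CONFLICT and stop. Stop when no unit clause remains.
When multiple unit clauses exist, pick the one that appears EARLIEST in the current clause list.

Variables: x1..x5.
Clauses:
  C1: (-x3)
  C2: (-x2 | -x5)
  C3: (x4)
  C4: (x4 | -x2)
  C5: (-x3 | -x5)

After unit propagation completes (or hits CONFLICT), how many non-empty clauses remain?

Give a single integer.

Answer: 1

Derivation:
unit clause [-3] forces x3=F; simplify:
  satisfied 2 clause(s); 3 remain; assigned so far: [3]
unit clause [4] forces x4=T; simplify:
  satisfied 2 clause(s); 1 remain; assigned so far: [3, 4]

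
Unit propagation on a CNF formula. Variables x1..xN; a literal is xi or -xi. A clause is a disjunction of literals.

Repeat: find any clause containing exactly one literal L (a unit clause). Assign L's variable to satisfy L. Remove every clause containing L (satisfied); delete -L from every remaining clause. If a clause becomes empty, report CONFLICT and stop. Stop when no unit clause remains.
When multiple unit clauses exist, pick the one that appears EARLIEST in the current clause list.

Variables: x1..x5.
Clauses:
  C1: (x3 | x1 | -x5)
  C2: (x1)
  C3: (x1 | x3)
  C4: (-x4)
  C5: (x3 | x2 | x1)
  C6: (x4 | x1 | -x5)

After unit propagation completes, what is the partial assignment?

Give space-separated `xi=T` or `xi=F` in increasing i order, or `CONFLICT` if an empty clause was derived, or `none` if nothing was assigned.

unit clause [1] forces x1=T; simplify:
  satisfied 5 clause(s); 1 remain; assigned so far: [1]
unit clause [-4] forces x4=F; simplify:
  satisfied 1 clause(s); 0 remain; assigned so far: [1, 4]

Answer: x1=T x4=F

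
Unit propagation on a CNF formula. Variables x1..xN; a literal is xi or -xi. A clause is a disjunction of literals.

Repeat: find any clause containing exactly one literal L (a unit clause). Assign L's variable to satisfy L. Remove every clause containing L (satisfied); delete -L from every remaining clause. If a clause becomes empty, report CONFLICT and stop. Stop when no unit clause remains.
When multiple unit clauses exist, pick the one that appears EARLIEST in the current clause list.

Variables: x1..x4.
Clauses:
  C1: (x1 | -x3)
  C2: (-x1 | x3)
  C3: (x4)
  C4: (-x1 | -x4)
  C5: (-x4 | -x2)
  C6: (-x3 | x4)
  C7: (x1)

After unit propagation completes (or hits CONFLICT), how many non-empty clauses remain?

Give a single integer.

unit clause [4] forces x4=T; simplify:
  drop -4 from [-1, -4] -> [-1]
  drop -4 from [-4, -2] -> [-2]
  satisfied 2 clause(s); 5 remain; assigned so far: [4]
unit clause [-1] forces x1=F; simplify:
  drop 1 from [1, -3] -> [-3]
  drop 1 from [1] -> [] (empty!)
  satisfied 2 clause(s); 3 remain; assigned so far: [1, 4]
CONFLICT (empty clause)

Answer: 2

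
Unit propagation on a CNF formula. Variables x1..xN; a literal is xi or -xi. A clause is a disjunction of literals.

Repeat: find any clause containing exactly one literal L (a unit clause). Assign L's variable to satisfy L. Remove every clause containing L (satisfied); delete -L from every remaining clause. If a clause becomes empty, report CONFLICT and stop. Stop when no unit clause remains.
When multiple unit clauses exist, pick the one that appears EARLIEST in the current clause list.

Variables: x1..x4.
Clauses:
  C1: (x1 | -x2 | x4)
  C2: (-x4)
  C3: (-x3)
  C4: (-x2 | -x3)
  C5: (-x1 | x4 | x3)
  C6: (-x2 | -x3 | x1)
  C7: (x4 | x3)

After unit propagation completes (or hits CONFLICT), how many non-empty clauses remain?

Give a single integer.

unit clause [-4] forces x4=F; simplify:
  drop 4 from [1, -2, 4] -> [1, -2]
  drop 4 from [-1, 4, 3] -> [-1, 3]
  drop 4 from [4, 3] -> [3]
  satisfied 1 clause(s); 6 remain; assigned so far: [4]
unit clause [-3] forces x3=F; simplify:
  drop 3 from [-1, 3] -> [-1]
  drop 3 from [3] -> [] (empty!)
  satisfied 3 clause(s); 3 remain; assigned so far: [3, 4]
CONFLICT (empty clause)

Answer: 2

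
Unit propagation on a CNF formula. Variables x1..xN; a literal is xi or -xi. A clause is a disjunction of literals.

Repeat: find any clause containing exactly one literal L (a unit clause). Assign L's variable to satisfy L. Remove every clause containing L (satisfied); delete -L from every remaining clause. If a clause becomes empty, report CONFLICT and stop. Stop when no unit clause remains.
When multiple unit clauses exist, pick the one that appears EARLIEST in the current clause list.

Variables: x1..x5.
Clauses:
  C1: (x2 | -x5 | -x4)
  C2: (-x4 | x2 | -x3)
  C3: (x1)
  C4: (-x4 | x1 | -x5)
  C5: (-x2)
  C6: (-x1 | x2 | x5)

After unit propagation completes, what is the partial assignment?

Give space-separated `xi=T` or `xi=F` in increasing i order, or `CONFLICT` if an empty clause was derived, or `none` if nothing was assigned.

Answer: x1=T x2=F x4=F x5=T

Derivation:
unit clause [1] forces x1=T; simplify:
  drop -1 from [-1, 2, 5] -> [2, 5]
  satisfied 2 clause(s); 4 remain; assigned so far: [1]
unit clause [-2] forces x2=F; simplify:
  drop 2 from [2, -5, -4] -> [-5, -4]
  drop 2 from [-4, 2, -3] -> [-4, -3]
  drop 2 from [2, 5] -> [5]
  satisfied 1 clause(s); 3 remain; assigned so far: [1, 2]
unit clause [5] forces x5=T; simplify:
  drop -5 from [-5, -4] -> [-4]
  satisfied 1 clause(s); 2 remain; assigned so far: [1, 2, 5]
unit clause [-4] forces x4=F; simplify:
  satisfied 2 clause(s); 0 remain; assigned so far: [1, 2, 4, 5]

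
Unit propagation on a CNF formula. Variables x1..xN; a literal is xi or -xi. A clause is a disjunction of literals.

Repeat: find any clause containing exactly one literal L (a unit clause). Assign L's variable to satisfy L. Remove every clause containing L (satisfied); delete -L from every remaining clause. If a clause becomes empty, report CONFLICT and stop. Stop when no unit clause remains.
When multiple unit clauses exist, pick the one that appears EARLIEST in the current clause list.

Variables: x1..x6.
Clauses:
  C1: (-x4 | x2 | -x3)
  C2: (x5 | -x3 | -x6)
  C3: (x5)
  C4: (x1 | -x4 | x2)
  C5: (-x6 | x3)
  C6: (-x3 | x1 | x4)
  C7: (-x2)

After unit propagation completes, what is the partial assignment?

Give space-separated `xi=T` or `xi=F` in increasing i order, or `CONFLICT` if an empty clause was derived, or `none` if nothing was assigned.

unit clause [5] forces x5=T; simplify:
  satisfied 2 clause(s); 5 remain; assigned so far: [5]
unit clause [-2] forces x2=F; simplify:
  drop 2 from [-4, 2, -3] -> [-4, -3]
  drop 2 from [1, -4, 2] -> [1, -4]
  satisfied 1 clause(s); 4 remain; assigned so far: [2, 5]

Answer: x2=F x5=T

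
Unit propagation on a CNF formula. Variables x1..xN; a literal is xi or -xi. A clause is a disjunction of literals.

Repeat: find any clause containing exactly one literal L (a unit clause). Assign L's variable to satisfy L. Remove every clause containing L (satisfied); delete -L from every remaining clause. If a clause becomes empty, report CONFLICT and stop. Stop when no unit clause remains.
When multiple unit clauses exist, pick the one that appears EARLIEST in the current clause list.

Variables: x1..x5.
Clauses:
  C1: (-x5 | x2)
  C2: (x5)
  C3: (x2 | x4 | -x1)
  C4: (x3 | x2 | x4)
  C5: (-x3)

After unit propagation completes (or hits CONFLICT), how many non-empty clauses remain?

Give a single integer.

Answer: 0

Derivation:
unit clause [5] forces x5=T; simplify:
  drop -5 from [-5, 2] -> [2]
  satisfied 1 clause(s); 4 remain; assigned so far: [5]
unit clause [2] forces x2=T; simplify:
  satisfied 3 clause(s); 1 remain; assigned so far: [2, 5]
unit clause [-3] forces x3=F; simplify:
  satisfied 1 clause(s); 0 remain; assigned so far: [2, 3, 5]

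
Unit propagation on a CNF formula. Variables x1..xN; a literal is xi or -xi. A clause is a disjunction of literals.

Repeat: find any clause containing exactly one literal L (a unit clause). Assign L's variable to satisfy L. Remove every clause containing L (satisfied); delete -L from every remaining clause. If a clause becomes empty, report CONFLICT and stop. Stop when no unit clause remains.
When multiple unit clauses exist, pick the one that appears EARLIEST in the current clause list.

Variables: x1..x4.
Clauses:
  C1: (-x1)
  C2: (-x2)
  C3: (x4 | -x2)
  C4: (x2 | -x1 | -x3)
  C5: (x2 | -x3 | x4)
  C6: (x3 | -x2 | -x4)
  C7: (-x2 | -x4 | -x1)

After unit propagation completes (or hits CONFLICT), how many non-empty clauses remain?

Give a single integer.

unit clause [-1] forces x1=F; simplify:
  satisfied 3 clause(s); 4 remain; assigned so far: [1]
unit clause [-2] forces x2=F; simplify:
  drop 2 from [2, -3, 4] -> [-3, 4]
  satisfied 3 clause(s); 1 remain; assigned so far: [1, 2]

Answer: 1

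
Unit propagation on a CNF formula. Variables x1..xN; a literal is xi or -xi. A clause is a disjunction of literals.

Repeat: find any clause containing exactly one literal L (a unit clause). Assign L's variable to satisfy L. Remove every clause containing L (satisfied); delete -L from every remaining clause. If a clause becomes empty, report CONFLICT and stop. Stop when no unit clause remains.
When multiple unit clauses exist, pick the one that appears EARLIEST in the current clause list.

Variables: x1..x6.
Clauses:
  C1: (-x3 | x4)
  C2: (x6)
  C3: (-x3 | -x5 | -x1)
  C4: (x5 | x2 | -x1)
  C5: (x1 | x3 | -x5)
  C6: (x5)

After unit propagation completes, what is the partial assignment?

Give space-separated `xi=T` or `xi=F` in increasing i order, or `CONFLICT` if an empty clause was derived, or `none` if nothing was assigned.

unit clause [6] forces x6=T; simplify:
  satisfied 1 clause(s); 5 remain; assigned so far: [6]
unit clause [5] forces x5=T; simplify:
  drop -5 from [-3, -5, -1] -> [-3, -1]
  drop -5 from [1, 3, -5] -> [1, 3]
  satisfied 2 clause(s); 3 remain; assigned so far: [5, 6]

Answer: x5=T x6=T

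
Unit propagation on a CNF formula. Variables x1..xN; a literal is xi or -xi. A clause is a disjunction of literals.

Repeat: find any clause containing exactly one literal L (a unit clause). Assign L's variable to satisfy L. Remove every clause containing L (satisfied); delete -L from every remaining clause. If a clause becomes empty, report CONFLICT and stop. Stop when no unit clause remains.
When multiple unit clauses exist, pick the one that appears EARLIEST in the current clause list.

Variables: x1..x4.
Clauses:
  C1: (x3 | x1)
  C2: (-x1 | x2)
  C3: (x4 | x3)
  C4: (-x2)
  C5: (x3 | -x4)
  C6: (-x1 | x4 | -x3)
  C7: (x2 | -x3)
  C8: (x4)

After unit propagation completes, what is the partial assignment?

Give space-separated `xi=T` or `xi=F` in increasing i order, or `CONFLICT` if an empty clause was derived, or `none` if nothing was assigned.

Answer: CONFLICT

Derivation:
unit clause [-2] forces x2=F; simplify:
  drop 2 from [-1, 2] -> [-1]
  drop 2 from [2, -3] -> [-3]
  satisfied 1 clause(s); 7 remain; assigned so far: [2]
unit clause [-1] forces x1=F; simplify:
  drop 1 from [3, 1] -> [3]
  satisfied 2 clause(s); 5 remain; assigned so far: [1, 2]
unit clause [3] forces x3=T; simplify:
  drop -3 from [-3] -> [] (empty!)
  satisfied 3 clause(s); 2 remain; assigned so far: [1, 2, 3]
CONFLICT (empty clause)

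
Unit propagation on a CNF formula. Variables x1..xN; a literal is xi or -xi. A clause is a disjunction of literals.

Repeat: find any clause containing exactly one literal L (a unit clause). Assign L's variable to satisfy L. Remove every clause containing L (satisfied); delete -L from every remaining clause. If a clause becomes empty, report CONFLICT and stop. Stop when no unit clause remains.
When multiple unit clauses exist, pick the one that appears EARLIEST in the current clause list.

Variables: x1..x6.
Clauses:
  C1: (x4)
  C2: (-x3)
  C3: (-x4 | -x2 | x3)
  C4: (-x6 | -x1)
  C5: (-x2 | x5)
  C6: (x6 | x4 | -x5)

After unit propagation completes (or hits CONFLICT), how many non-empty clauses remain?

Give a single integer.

Answer: 1

Derivation:
unit clause [4] forces x4=T; simplify:
  drop -4 from [-4, -2, 3] -> [-2, 3]
  satisfied 2 clause(s); 4 remain; assigned so far: [4]
unit clause [-3] forces x3=F; simplify:
  drop 3 from [-2, 3] -> [-2]
  satisfied 1 clause(s); 3 remain; assigned so far: [3, 4]
unit clause [-2] forces x2=F; simplify:
  satisfied 2 clause(s); 1 remain; assigned so far: [2, 3, 4]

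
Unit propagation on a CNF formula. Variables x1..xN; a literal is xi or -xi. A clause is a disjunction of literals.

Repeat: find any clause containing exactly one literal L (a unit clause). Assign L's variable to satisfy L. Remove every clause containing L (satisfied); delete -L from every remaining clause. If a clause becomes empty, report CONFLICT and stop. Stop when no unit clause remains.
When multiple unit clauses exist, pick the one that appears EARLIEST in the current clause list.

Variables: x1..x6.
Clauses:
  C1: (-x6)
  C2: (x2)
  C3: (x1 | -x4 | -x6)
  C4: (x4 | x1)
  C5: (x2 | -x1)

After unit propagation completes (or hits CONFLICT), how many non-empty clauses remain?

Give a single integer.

unit clause [-6] forces x6=F; simplify:
  satisfied 2 clause(s); 3 remain; assigned so far: [6]
unit clause [2] forces x2=T; simplify:
  satisfied 2 clause(s); 1 remain; assigned so far: [2, 6]

Answer: 1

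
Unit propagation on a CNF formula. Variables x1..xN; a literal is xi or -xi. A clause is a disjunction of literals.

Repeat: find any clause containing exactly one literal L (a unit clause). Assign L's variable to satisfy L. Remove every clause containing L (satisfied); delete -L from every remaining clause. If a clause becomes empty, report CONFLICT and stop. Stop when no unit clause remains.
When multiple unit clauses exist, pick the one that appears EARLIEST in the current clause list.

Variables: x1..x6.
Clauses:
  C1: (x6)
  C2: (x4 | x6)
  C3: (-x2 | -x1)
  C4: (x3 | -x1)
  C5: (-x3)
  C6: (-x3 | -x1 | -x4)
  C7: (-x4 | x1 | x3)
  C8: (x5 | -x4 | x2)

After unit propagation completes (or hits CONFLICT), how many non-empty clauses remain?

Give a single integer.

Answer: 0

Derivation:
unit clause [6] forces x6=T; simplify:
  satisfied 2 clause(s); 6 remain; assigned so far: [6]
unit clause [-3] forces x3=F; simplify:
  drop 3 from [3, -1] -> [-1]
  drop 3 from [-4, 1, 3] -> [-4, 1]
  satisfied 2 clause(s); 4 remain; assigned so far: [3, 6]
unit clause [-1] forces x1=F; simplify:
  drop 1 from [-4, 1] -> [-4]
  satisfied 2 clause(s); 2 remain; assigned so far: [1, 3, 6]
unit clause [-4] forces x4=F; simplify:
  satisfied 2 clause(s); 0 remain; assigned so far: [1, 3, 4, 6]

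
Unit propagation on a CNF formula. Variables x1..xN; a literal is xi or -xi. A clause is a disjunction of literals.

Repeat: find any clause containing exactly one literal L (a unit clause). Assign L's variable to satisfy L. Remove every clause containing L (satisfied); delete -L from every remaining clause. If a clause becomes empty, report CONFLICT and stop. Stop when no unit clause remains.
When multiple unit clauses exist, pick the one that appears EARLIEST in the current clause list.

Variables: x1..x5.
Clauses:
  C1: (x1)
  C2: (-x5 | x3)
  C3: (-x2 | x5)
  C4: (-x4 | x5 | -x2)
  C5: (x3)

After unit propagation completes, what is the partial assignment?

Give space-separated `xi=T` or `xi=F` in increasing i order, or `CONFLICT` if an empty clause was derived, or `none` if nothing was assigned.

unit clause [1] forces x1=T; simplify:
  satisfied 1 clause(s); 4 remain; assigned so far: [1]
unit clause [3] forces x3=T; simplify:
  satisfied 2 clause(s); 2 remain; assigned so far: [1, 3]

Answer: x1=T x3=T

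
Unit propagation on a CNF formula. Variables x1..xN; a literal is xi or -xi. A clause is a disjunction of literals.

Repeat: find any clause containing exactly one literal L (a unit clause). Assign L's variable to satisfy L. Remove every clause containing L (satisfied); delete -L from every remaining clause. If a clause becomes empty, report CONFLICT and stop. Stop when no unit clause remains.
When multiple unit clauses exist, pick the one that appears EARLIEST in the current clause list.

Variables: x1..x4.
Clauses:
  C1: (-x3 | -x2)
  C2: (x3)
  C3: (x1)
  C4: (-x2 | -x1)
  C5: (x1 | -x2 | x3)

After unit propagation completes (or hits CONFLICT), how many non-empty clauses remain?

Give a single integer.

unit clause [3] forces x3=T; simplify:
  drop -3 from [-3, -2] -> [-2]
  satisfied 2 clause(s); 3 remain; assigned so far: [3]
unit clause [-2] forces x2=F; simplify:
  satisfied 2 clause(s); 1 remain; assigned so far: [2, 3]
unit clause [1] forces x1=T; simplify:
  satisfied 1 clause(s); 0 remain; assigned so far: [1, 2, 3]

Answer: 0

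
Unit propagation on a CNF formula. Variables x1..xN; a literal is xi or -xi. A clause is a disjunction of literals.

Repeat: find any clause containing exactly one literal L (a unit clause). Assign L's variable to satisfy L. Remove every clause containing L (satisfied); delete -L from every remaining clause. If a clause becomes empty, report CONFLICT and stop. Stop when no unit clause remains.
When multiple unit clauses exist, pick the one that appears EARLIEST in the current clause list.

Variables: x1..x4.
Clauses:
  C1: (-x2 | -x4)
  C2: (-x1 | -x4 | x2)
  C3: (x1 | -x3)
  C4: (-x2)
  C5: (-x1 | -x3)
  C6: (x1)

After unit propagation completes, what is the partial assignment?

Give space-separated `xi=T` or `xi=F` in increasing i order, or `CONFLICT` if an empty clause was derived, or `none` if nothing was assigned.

unit clause [-2] forces x2=F; simplify:
  drop 2 from [-1, -4, 2] -> [-1, -4]
  satisfied 2 clause(s); 4 remain; assigned so far: [2]
unit clause [1] forces x1=T; simplify:
  drop -1 from [-1, -4] -> [-4]
  drop -1 from [-1, -3] -> [-3]
  satisfied 2 clause(s); 2 remain; assigned so far: [1, 2]
unit clause [-4] forces x4=F; simplify:
  satisfied 1 clause(s); 1 remain; assigned so far: [1, 2, 4]
unit clause [-3] forces x3=F; simplify:
  satisfied 1 clause(s); 0 remain; assigned so far: [1, 2, 3, 4]

Answer: x1=T x2=F x3=F x4=F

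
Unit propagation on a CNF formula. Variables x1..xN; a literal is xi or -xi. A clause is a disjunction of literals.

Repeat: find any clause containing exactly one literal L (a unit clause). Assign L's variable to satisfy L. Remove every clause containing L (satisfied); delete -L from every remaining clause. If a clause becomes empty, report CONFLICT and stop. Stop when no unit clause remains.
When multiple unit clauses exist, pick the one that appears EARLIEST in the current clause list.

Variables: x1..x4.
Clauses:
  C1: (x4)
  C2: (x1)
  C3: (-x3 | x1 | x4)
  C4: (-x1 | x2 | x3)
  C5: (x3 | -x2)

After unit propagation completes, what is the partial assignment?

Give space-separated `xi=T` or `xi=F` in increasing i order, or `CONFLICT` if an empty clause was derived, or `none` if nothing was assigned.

Answer: x1=T x4=T

Derivation:
unit clause [4] forces x4=T; simplify:
  satisfied 2 clause(s); 3 remain; assigned so far: [4]
unit clause [1] forces x1=T; simplify:
  drop -1 from [-1, 2, 3] -> [2, 3]
  satisfied 1 clause(s); 2 remain; assigned so far: [1, 4]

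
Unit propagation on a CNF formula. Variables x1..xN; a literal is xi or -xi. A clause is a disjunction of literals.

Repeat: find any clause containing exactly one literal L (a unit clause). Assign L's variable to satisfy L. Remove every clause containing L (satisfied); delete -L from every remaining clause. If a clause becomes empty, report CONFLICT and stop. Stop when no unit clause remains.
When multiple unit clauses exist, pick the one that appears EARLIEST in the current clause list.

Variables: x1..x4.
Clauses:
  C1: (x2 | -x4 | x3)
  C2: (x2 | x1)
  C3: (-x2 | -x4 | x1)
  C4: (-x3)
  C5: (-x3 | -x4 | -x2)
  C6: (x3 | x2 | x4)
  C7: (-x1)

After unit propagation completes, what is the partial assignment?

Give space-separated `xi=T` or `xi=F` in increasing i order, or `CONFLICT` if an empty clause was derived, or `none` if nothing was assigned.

Answer: x1=F x2=T x3=F x4=F

Derivation:
unit clause [-3] forces x3=F; simplify:
  drop 3 from [2, -4, 3] -> [2, -4]
  drop 3 from [3, 2, 4] -> [2, 4]
  satisfied 2 clause(s); 5 remain; assigned so far: [3]
unit clause [-1] forces x1=F; simplify:
  drop 1 from [2, 1] -> [2]
  drop 1 from [-2, -4, 1] -> [-2, -4]
  satisfied 1 clause(s); 4 remain; assigned so far: [1, 3]
unit clause [2] forces x2=T; simplify:
  drop -2 from [-2, -4] -> [-4]
  satisfied 3 clause(s); 1 remain; assigned so far: [1, 2, 3]
unit clause [-4] forces x4=F; simplify:
  satisfied 1 clause(s); 0 remain; assigned so far: [1, 2, 3, 4]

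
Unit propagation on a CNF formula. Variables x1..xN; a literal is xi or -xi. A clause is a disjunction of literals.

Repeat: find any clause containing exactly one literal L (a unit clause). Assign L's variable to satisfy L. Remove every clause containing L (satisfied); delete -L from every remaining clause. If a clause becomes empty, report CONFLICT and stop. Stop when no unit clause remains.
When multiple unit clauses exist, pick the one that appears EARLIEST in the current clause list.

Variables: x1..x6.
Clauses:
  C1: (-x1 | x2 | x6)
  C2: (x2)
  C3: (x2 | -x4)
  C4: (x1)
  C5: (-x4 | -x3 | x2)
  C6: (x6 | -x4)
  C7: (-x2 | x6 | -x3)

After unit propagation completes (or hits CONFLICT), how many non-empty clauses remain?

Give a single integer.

Answer: 2

Derivation:
unit clause [2] forces x2=T; simplify:
  drop -2 from [-2, 6, -3] -> [6, -3]
  satisfied 4 clause(s); 3 remain; assigned so far: [2]
unit clause [1] forces x1=T; simplify:
  satisfied 1 clause(s); 2 remain; assigned so far: [1, 2]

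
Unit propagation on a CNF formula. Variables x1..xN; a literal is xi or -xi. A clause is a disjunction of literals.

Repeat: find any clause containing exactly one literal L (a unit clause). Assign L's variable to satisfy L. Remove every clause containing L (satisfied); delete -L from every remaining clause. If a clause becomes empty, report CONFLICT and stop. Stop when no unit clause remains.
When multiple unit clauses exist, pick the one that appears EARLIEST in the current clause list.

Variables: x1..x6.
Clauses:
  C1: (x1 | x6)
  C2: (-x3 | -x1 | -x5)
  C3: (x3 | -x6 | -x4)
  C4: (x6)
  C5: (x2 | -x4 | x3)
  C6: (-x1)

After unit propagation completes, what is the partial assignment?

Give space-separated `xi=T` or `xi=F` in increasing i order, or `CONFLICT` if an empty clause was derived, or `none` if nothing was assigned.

Answer: x1=F x6=T

Derivation:
unit clause [6] forces x6=T; simplify:
  drop -6 from [3, -6, -4] -> [3, -4]
  satisfied 2 clause(s); 4 remain; assigned so far: [6]
unit clause [-1] forces x1=F; simplify:
  satisfied 2 clause(s); 2 remain; assigned so far: [1, 6]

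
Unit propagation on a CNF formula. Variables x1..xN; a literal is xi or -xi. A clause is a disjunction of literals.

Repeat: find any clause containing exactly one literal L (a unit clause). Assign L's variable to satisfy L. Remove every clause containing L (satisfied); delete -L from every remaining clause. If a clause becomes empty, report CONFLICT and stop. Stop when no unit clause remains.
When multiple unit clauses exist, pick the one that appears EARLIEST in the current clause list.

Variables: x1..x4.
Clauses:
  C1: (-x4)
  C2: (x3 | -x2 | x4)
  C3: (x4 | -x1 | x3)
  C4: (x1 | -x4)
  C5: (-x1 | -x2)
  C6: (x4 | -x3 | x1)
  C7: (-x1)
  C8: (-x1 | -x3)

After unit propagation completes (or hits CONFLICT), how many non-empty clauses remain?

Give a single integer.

Answer: 0

Derivation:
unit clause [-4] forces x4=F; simplify:
  drop 4 from [3, -2, 4] -> [3, -2]
  drop 4 from [4, -1, 3] -> [-1, 3]
  drop 4 from [4, -3, 1] -> [-3, 1]
  satisfied 2 clause(s); 6 remain; assigned so far: [4]
unit clause [-1] forces x1=F; simplify:
  drop 1 from [-3, 1] -> [-3]
  satisfied 4 clause(s); 2 remain; assigned so far: [1, 4]
unit clause [-3] forces x3=F; simplify:
  drop 3 from [3, -2] -> [-2]
  satisfied 1 clause(s); 1 remain; assigned so far: [1, 3, 4]
unit clause [-2] forces x2=F; simplify:
  satisfied 1 clause(s); 0 remain; assigned so far: [1, 2, 3, 4]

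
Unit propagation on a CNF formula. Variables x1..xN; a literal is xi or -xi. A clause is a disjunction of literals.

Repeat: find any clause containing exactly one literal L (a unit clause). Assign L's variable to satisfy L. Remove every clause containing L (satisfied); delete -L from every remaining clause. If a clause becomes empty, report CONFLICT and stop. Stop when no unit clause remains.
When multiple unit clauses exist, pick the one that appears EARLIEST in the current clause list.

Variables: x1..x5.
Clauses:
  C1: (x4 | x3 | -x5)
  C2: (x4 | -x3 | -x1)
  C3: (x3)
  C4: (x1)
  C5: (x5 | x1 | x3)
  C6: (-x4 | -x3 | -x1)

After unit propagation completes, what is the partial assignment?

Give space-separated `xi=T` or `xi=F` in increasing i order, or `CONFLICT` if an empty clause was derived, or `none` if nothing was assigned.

Answer: CONFLICT

Derivation:
unit clause [3] forces x3=T; simplify:
  drop -3 from [4, -3, -1] -> [4, -1]
  drop -3 from [-4, -3, -1] -> [-4, -1]
  satisfied 3 clause(s); 3 remain; assigned so far: [3]
unit clause [1] forces x1=T; simplify:
  drop -1 from [4, -1] -> [4]
  drop -1 from [-4, -1] -> [-4]
  satisfied 1 clause(s); 2 remain; assigned so far: [1, 3]
unit clause [4] forces x4=T; simplify:
  drop -4 from [-4] -> [] (empty!)
  satisfied 1 clause(s); 1 remain; assigned so far: [1, 3, 4]
CONFLICT (empty clause)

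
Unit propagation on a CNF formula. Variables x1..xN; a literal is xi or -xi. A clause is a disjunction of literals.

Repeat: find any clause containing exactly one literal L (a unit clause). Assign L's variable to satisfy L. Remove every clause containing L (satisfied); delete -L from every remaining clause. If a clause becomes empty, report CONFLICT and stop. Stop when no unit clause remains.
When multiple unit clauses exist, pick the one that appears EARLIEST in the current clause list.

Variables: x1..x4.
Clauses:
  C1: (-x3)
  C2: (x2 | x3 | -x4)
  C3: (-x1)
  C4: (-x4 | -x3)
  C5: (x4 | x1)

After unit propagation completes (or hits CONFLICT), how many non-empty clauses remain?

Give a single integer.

unit clause [-3] forces x3=F; simplify:
  drop 3 from [2, 3, -4] -> [2, -4]
  satisfied 2 clause(s); 3 remain; assigned so far: [3]
unit clause [-1] forces x1=F; simplify:
  drop 1 from [4, 1] -> [4]
  satisfied 1 clause(s); 2 remain; assigned so far: [1, 3]
unit clause [4] forces x4=T; simplify:
  drop -4 from [2, -4] -> [2]
  satisfied 1 clause(s); 1 remain; assigned so far: [1, 3, 4]
unit clause [2] forces x2=T; simplify:
  satisfied 1 clause(s); 0 remain; assigned so far: [1, 2, 3, 4]

Answer: 0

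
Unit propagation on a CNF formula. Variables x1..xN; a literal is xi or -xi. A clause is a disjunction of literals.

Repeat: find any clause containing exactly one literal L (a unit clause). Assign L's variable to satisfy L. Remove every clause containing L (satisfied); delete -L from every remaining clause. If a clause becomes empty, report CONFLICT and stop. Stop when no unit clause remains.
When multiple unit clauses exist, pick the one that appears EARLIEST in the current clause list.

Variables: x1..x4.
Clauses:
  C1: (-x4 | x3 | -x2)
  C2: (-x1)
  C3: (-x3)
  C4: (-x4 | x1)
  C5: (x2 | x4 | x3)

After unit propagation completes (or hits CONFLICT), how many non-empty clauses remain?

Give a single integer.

Answer: 0

Derivation:
unit clause [-1] forces x1=F; simplify:
  drop 1 from [-4, 1] -> [-4]
  satisfied 1 clause(s); 4 remain; assigned so far: [1]
unit clause [-3] forces x3=F; simplify:
  drop 3 from [-4, 3, -2] -> [-4, -2]
  drop 3 from [2, 4, 3] -> [2, 4]
  satisfied 1 clause(s); 3 remain; assigned so far: [1, 3]
unit clause [-4] forces x4=F; simplify:
  drop 4 from [2, 4] -> [2]
  satisfied 2 clause(s); 1 remain; assigned so far: [1, 3, 4]
unit clause [2] forces x2=T; simplify:
  satisfied 1 clause(s); 0 remain; assigned so far: [1, 2, 3, 4]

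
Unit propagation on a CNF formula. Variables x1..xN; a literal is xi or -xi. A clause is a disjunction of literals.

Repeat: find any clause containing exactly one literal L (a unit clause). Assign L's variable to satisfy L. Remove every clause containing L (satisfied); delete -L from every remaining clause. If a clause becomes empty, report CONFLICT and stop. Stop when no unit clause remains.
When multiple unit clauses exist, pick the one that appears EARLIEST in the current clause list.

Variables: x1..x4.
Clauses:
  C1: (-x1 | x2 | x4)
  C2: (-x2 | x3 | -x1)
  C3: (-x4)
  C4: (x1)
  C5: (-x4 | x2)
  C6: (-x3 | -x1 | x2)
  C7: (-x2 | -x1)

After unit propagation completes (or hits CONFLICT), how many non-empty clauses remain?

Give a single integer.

Answer: 1

Derivation:
unit clause [-4] forces x4=F; simplify:
  drop 4 from [-1, 2, 4] -> [-1, 2]
  satisfied 2 clause(s); 5 remain; assigned so far: [4]
unit clause [1] forces x1=T; simplify:
  drop -1 from [-1, 2] -> [2]
  drop -1 from [-2, 3, -1] -> [-2, 3]
  drop -1 from [-3, -1, 2] -> [-3, 2]
  drop -1 from [-2, -1] -> [-2]
  satisfied 1 clause(s); 4 remain; assigned so far: [1, 4]
unit clause [2] forces x2=T; simplify:
  drop -2 from [-2, 3] -> [3]
  drop -2 from [-2] -> [] (empty!)
  satisfied 2 clause(s); 2 remain; assigned so far: [1, 2, 4]
CONFLICT (empty clause)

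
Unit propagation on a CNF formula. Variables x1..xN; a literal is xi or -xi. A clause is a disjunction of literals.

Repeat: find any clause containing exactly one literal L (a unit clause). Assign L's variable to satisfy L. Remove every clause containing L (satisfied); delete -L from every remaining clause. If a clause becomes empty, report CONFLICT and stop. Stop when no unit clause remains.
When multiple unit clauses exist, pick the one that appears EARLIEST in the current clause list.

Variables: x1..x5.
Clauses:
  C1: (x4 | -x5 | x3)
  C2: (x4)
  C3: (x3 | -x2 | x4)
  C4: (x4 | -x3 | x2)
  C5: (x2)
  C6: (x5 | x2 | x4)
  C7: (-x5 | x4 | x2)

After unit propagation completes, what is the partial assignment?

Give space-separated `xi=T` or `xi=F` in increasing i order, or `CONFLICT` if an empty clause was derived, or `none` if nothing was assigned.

Answer: x2=T x4=T

Derivation:
unit clause [4] forces x4=T; simplify:
  satisfied 6 clause(s); 1 remain; assigned so far: [4]
unit clause [2] forces x2=T; simplify:
  satisfied 1 clause(s); 0 remain; assigned so far: [2, 4]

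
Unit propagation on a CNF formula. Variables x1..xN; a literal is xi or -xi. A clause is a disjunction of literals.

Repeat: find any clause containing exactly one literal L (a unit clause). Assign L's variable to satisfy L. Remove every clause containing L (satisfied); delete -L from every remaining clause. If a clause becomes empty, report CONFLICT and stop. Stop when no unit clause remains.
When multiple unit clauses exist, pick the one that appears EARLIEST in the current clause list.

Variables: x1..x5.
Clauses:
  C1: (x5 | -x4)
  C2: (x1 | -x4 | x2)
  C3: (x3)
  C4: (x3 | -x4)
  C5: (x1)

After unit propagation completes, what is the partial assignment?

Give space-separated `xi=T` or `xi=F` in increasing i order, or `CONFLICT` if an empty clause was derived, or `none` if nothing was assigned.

Answer: x1=T x3=T

Derivation:
unit clause [3] forces x3=T; simplify:
  satisfied 2 clause(s); 3 remain; assigned so far: [3]
unit clause [1] forces x1=T; simplify:
  satisfied 2 clause(s); 1 remain; assigned so far: [1, 3]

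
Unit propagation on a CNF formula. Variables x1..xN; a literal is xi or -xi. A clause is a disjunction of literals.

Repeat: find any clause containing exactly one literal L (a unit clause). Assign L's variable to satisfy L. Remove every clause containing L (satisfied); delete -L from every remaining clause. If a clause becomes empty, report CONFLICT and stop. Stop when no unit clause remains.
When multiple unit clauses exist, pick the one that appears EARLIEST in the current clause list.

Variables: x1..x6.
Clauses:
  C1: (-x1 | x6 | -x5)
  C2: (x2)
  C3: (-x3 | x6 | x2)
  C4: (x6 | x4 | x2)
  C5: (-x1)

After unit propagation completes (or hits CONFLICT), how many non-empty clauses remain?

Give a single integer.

Answer: 0

Derivation:
unit clause [2] forces x2=T; simplify:
  satisfied 3 clause(s); 2 remain; assigned so far: [2]
unit clause [-1] forces x1=F; simplify:
  satisfied 2 clause(s); 0 remain; assigned so far: [1, 2]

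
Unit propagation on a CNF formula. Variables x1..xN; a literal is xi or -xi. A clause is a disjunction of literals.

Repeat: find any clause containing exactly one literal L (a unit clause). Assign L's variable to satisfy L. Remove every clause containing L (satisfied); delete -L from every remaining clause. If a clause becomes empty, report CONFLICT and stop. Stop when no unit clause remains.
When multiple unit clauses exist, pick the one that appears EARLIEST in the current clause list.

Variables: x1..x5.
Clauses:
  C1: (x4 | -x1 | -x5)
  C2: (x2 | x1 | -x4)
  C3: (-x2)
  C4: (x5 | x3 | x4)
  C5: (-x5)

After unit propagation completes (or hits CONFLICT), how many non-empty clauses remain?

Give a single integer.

Answer: 2

Derivation:
unit clause [-2] forces x2=F; simplify:
  drop 2 from [2, 1, -4] -> [1, -4]
  satisfied 1 clause(s); 4 remain; assigned so far: [2]
unit clause [-5] forces x5=F; simplify:
  drop 5 from [5, 3, 4] -> [3, 4]
  satisfied 2 clause(s); 2 remain; assigned so far: [2, 5]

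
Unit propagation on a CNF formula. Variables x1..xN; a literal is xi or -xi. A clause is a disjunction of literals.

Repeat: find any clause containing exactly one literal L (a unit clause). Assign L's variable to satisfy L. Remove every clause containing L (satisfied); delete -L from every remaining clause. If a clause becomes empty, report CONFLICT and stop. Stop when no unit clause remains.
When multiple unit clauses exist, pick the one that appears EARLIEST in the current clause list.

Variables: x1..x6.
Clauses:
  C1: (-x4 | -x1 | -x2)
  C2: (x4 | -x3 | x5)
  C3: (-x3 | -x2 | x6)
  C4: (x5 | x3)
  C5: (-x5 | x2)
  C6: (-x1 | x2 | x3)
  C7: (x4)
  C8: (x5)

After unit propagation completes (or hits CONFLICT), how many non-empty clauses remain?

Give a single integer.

Answer: 1

Derivation:
unit clause [4] forces x4=T; simplify:
  drop -4 from [-4, -1, -2] -> [-1, -2]
  satisfied 2 clause(s); 6 remain; assigned so far: [4]
unit clause [5] forces x5=T; simplify:
  drop -5 from [-5, 2] -> [2]
  satisfied 2 clause(s); 4 remain; assigned so far: [4, 5]
unit clause [2] forces x2=T; simplify:
  drop -2 from [-1, -2] -> [-1]
  drop -2 from [-3, -2, 6] -> [-3, 6]
  satisfied 2 clause(s); 2 remain; assigned so far: [2, 4, 5]
unit clause [-1] forces x1=F; simplify:
  satisfied 1 clause(s); 1 remain; assigned so far: [1, 2, 4, 5]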